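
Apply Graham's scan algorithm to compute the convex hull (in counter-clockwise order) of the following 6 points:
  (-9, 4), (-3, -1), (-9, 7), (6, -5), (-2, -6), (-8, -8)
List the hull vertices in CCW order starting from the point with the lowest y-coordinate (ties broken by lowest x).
Hull (CCW) = [(-8, -8), (6, -5), (-9, 7), (-9, 4)]

Graham scan procedure:
  1. Find the pivot p₀ = point with lowest y (tie → lowest x): (-8, -8).
  2. Sort the remaining points by polar angle around p₀.
  3. Walk through sorted points, maintaining a stack; pop the top while the last three entries make a non-left turn (cross product ≤ 0).
  4. Final stack is the convex hull in CCW order: (-8, -8), (6, -5), (-9, 7), (-9, 4).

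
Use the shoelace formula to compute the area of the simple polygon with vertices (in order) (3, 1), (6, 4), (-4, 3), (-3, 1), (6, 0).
Area = 45/2

Shoelace formula: Area = (1/2) |Σ_i (x_i · y_{i+1} − x_{i+1} · y_i)| (indices mod n). Compute each cross term:
  (3)(4) − (6)(1) = 6
  (6)(3) − (-4)(4) = 34
  (-4)(1) − (-3)(3) = 5
  (-3)(0) − (6)(1) = -6
  (6)(1) − (3)(0) = 6
Sum = 45, so (signed) Area = 45/2 = 45/2, |Area| = 45/2.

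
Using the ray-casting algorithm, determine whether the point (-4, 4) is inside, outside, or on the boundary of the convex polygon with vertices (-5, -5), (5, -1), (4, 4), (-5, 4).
The point (-4, 4) lies on the polygon boundary

Boundary check: the query satisfies the collinearity and bounding-box conditions for some polygon edge, so it lies exactly on the boundary.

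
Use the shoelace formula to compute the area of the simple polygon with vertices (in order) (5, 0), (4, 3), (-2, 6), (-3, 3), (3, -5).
Area = 44

Shoelace formula: Area = (1/2) |Σ_i (x_i · y_{i+1} − x_{i+1} · y_i)| (indices mod n). Compute each cross term:
  (5)(3) − (4)(0) = 15
  (4)(6) − (-2)(3) = 30
  (-2)(3) − (-3)(6) = 12
  (-3)(-5) − (3)(3) = 6
  (3)(0) − (5)(-5) = 25
Sum = 88, so (signed) Area = 88/2 = 44, |Area| = 44.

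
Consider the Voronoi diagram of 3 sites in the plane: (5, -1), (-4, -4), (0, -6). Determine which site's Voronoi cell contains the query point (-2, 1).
Nearest site = (-4, -4)

The Voronoi cell of site s contains exactly those query points closer to s than to any other site. Compute squared distances from q = (-2, 1) to each site:
  (-4 − -2)² + (-4 − 1)² = 29
  (0 − -2)² + (-6 − 1)² = 53
  (5 − -2)² + (-1 − 1)² = 53
Minimum is attained by (-4, -4), so q lies in its Voronoi cell.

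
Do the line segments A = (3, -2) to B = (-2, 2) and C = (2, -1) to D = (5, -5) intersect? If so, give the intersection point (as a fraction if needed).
Yes; intersection at (19/8, -3/2) (t = 1/8 on AB, s = 1/8 on CD)

Parametrize AB as A + t(B − A) = (3 + -5 t, -2 + 4 t) and CD as C + s(D − C) = (2 + 3 s, -1 + -4 s). Solve the linear system for (t, s). Determinant = -8 ≠ 0, so a unique intersection of the containing lines exists. Solution: t = 1/8, s = 1/8 — both in [0, 1], so the segments cross. Intersection point: (19/8, -3/2).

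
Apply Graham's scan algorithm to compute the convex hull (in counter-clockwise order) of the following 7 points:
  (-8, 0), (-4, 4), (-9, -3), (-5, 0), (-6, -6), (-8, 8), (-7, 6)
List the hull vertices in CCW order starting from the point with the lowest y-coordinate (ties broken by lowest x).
Hull (CCW) = [(-6, -6), (-4, 4), (-8, 8), (-9, -3)]

Graham scan procedure:
  1. Find the pivot p₀ = point with lowest y (tie → lowest x): (-6, -6).
  2. Sort the remaining points by polar angle around p₀.
  3. Walk through sorted points, maintaining a stack; pop the top while the last three entries make a non-left turn (cross product ≤ 0).
  4. Final stack is the convex hull in CCW order: (-6, -6), (-4, 4), (-8, 8), (-9, -3).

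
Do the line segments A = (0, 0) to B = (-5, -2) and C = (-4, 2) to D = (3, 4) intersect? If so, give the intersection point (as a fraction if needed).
No (intersection of containing lines falls outside at least one segment)

Parametrize and solve: t = -11/2, s = 9/2. At least one of these is outside [0, 1], so the segments do not intersect.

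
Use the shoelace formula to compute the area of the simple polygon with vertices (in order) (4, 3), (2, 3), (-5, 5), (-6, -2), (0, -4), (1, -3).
Area = 57

Shoelace formula: Area = (1/2) |Σ_i (x_i · y_{i+1} − x_{i+1} · y_i)| (indices mod n). Compute each cross term:
  (4)(3) − (2)(3) = 6
  (2)(5) − (-5)(3) = 25
  (-5)(-2) − (-6)(5) = 40
  (-6)(-4) − (0)(-2) = 24
  (0)(-3) − (1)(-4) = 4
  (1)(3) − (4)(-3) = 15
Sum = 114, so (signed) Area = 114/2 = 57, |Area| = 57.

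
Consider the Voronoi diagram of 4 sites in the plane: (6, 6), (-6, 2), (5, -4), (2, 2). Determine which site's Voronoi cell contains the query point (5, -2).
Nearest site = (5, -4)

The Voronoi cell of site s contains exactly those query points closer to s than to any other site. Compute squared distances from q = (5, -2) to each site:
  (5 − 5)² + (-4 − -2)² = 4
  (2 − 5)² + (2 − -2)² = 25
  (6 − 5)² + (6 − -2)² = 65
  (-6 − 5)² + (2 − -2)² = 137
Minimum is attained by (5, -4), so q lies in its Voronoi cell.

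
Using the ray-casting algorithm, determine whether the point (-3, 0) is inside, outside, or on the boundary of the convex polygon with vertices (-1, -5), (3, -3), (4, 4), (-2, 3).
The point (-3, 0) lies strictly outside the polygon

Cast a horizontal ray to the right from the query point and count how many polygon edges it crosses (each edge strictly once or zero times, handled with the usual half-open convention). 
Parity of crossings → even ⇒ outside.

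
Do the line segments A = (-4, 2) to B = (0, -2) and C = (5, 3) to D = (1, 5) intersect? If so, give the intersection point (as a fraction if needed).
No (intersection of containing lines falls outside at least one segment)

Parametrize and solve: t = -11/4, s = 5. At least one of these is outside [0, 1], so the segments do not intersect.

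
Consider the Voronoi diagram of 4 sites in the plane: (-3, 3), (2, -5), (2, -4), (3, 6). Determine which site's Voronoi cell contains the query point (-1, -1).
Nearest site = (2, -4)

The Voronoi cell of site s contains exactly those query points closer to s than to any other site. Compute squared distances from q = (-1, -1) to each site:
  (2 − -1)² + (-4 − -1)² = 18
  (-3 − -1)² + (3 − -1)² = 20
  (2 − -1)² + (-5 − -1)² = 25
  (3 − -1)² + (6 − -1)² = 65
Minimum is attained by (2, -4), so q lies in its Voronoi cell.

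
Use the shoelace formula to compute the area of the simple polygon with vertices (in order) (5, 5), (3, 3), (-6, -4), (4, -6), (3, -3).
Area = 47

Shoelace formula: Area = (1/2) |Σ_i (x_i · y_{i+1} − x_{i+1} · y_i)| (indices mod n). Compute each cross term:
  (5)(3) − (3)(5) = 0
  (3)(-4) − (-6)(3) = 6
  (-6)(-6) − (4)(-4) = 52
  (4)(-3) − (3)(-6) = 6
  (3)(5) − (5)(-3) = 30
Sum = 94, so (signed) Area = 94/2 = 47, |Area| = 47.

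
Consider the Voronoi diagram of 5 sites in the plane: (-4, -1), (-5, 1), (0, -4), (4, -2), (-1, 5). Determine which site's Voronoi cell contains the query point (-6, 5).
Nearest site = (-5, 1)

The Voronoi cell of site s contains exactly those query points closer to s than to any other site. Compute squared distances from q = (-6, 5) to each site:
  (-5 − -6)² + (1 − 5)² = 17
  (-1 − -6)² + (5 − 5)² = 25
  (-4 − -6)² + (-1 − 5)² = 40
  (0 − -6)² + (-4 − 5)² = 117
  (4 − -6)² + (-2 − 5)² = 149
Minimum is attained by (-5, 1), so q lies in its Voronoi cell.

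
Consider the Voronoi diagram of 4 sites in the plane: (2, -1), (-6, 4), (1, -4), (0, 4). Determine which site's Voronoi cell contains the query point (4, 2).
Nearest site = (2, -1)

The Voronoi cell of site s contains exactly those query points closer to s than to any other site. Compute squared distances from q = (4, 2) to each site:
  (2 − 4)² + (-1 − 2)² = 13
  (0 − 4)² + (4 − 2)² = 20
  (1 − 4)² + (-4 − 2)² = 45
  (-6 − 4)² + (4 − 2)² = 104
Minimum is attained by (2, -1), so q lies in its Voronoi cell.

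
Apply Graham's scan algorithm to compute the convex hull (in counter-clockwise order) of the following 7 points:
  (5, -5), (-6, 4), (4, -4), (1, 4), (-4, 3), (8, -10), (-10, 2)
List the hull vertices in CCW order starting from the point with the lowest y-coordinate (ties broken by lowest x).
Hull (CCW) = [(8, -10), (1, 4), (-6, 4), (-10, 2)]

Graham scan procedure:
  1. Find the pivot p₀ = point with lowest y (tie → lowest x): (8, -10).
  2. Sort the remaining points by polar angle around p₀.
  3. Walk through sorted points, maintaining a stack; pop the top while the last three entries make a non-left turn (cross product ≤ 0).
  4. Final stack is the convex hull in CCW order: (8, -10), (1, 4), (-6, 4), (-10, 2).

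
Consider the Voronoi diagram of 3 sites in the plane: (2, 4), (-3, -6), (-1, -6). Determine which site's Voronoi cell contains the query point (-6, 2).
Nearest site = (2, 4)

The Voronoi cell of site s contains exactly those query points closer to s than to any other site. Compute squared distances from q = (-6, 2) to each site:
  (2 − -6)² + (4 − 2)² = 68
  (-3 − -6)² + (-6 − 2)² = 73
  (-1 − -6)² + (-6 − 2)² = 89
Minimum is attained by (2, 4), so q lies in its Voronoi cell.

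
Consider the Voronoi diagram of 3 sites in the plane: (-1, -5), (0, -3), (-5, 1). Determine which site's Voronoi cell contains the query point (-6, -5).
Nearest site = (-1, -5)

The Voronoi cell of site s contains exactly those query points closer to s than to any other site. Compute squared distances from q = (-6, -5) to each site:
  (-1 − -6)² + (-5 − -5)² = 25
  (-5 − -6)² + (1 − -5)² = 37
  (0 − -6)² + (-3 − -5)² = 40
Minimum is attained by (-1, -5), so q lies in its Voronoi cell.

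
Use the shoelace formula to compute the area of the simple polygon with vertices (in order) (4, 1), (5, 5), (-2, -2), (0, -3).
Area = 33/2

Shoelace formula: Area = (1/2) |Σ_i (x_i · y_{i+1} − x_{i+1} · y_i)| (indices mod n). Compute each cross term:
  (4)(5) − (5)(1) = 15
  (5)(-2) − (-2)(5) = 0
  (-2)(-3) − (0)(-2) = 6
  (0)(1) − (4)(-3) = 12
Sum = 33, so (signed) Area = 33/2 = 33/2, |Area| = 33/2.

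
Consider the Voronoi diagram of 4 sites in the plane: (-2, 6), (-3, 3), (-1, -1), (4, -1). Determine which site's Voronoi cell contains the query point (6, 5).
Nearest site = (4, -1)

The Voronoi cell of site s contains exactly those query points closer to s than to any other site. Compute squared distances from q = (6, 5) to each site:
  (4 − 6)² + (-1 − 5)² = 40
  (-2 − 6)² + (6 − 5)² = 65
  (-3 − 6)² + (3 − 5)² = 85
  (-1 − 6)² + (-1 − 5)² = 85
Minimum is attained by (4, -1), so q lies in its Voronoi cell.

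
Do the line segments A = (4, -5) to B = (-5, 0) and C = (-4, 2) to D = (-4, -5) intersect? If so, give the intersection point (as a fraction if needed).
Yes; intersection at (-4, -5/9) (t = 8/9 on AB, s = 23/63 on CD)

Parametrize AB as A + t(B − A) = (4 + -9 t, -5 + 5 t) and CD as C + s(D − C) = (-4 + 0 s, 2 + -7 s). Solve the linear system for (t, s). Determinant = -63 ≠ 0, so a unique intersection of the containing lines exists. Solution: t = 8/9, s = 23/63 — both in [0, 1], so the segments cross. Intersection point: (-4, -5/9).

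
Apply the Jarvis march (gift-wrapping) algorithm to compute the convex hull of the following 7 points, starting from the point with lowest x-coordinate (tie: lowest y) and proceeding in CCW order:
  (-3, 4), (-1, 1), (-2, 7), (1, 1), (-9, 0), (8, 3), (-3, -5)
Hull (CCW) = [(-9, 0), (-3, -5), (8, 3), (-2, 7)]

Jarvis march: at each step, from the current hull vertex p, select the next vertex q as the point such that every other point lies strictly to the left of (or on) the directed line p → q. (Equivalently: for every other point r, the cross product (q − p) × (r − p) ≥ 0.)
Starting point (lowest x, tie lowest y): (-9, 0). Wrap until returning to start. Resulting hull: (-9, 0), (-3, -5), (8, 3), (-2, 7).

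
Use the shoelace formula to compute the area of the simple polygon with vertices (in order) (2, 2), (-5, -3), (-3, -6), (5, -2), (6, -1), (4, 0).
Area = 40

Shoelace formula: Area = (1/2) |Σ_i (x_i · y_{i+1} − x_{i+1} · y_i)| (indices mod n). Compute each cross term:
  (2)(-3) − (-5)(2) = 4
  (-5)(-6) − (-3)(-3) = 21
  (-3)(-2) − (5)(-6) = 36
  (5)(-1) − (6)(-2) = 7
  (6)(0) − (4)(-1) = 4
  (4)(2) − (2)(0) = 8
Sum = 80, so (signed) Area = 80/2 = 40, |Area| = 40.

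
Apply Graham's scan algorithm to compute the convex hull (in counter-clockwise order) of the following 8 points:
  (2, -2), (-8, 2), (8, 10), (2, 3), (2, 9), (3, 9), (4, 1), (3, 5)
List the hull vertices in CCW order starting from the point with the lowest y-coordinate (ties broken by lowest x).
Hull (CCW) = [(2, -2), (4, 1), (8, 10), (2, 9), (-8, 2)]

Graham scan procedure:
  1. Find the pivot p₀ = point with lowest y (tie → lowest x): (2, -2).
  2. Sort the remaining points by polar angle around p₀.
  3. Walk through sorted points, maintaining a stack; pop the top while the last three entries make a non-left turn (cross product ≤ 0).
  4. Final stack is the convex hull in CCW order: (2, -2), (4, 1), (8, 10), (2, 9), (-8, 2).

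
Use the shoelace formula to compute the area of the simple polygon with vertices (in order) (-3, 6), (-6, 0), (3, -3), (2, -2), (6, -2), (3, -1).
Area = 77/2

Shoelace formula: Area = (1/2) |Σ_i (x_i · y_{i+1} − x_{i+1} · y_i)| (indices mod n). Compute each cross term:
  (-3)(0) − (-6)(6) = 36
  (-6)(-3) − (3)(0) = 18
  (3)(-2) − (2)(-3) = 0
  (2)(-2) − (6)(-2) = 8
  (6)(-1) − (3)(-2) = 0
  (3)(6) − (-3)(-1) = 15
Sum = 77, so (signed) Area = 77/2 = 77/2, |Area| = 77/2.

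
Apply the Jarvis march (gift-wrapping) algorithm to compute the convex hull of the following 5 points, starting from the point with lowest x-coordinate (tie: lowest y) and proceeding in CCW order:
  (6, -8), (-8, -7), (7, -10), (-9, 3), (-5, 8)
Hull (CCW) = [(-9, 3), (-8, -7), (7, -10), (6, -8), (-5, 8)]

Jarvis march: at each step, from the current hull vertex p, select the next vertex q as the point such that every other point lies strictly to the left of (or on) the directed line p → q. (Equivalently: for every other point r, the cross product (q − p) × (r − p) ≥ 0.)
Starting point (lowest x, tie lowest y): (-9, 3). Wrap until returning to start. Resulting hull: (-9, 3), (-8, -7), (7, -10), (6, -8), (-5, 8).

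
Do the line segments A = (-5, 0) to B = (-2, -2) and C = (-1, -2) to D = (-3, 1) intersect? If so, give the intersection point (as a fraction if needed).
No (intersection of containing lines falls outside at least one segment)

Parametrize and solve: t = 8/5, s = -2/5. At least one of these is outside [0, 1], so the segments do not intersect.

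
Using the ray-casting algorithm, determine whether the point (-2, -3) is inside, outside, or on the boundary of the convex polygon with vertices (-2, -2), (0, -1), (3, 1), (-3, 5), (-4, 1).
The point (-2, -3) lies strictly outside the polygon

Cast a horizontal ray to the right from the query point and count how many polygon edges it crosses (each edge strictly once or zero times, handled with the usual half-open convention). 
Parity of crossings → even ⇒ outside.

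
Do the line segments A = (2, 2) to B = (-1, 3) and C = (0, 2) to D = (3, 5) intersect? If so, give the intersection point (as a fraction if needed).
Yes; intersection at (1/2, 5/2) (t = 1/2 on AB, s = 1/6 on CD)

Parametrize AB as A + t(B − A) = (2 + -3 t, 2 + 1 t) and CD as C + s(D − C) = (0 + 3 s, 2 + 3 s). Solve the linear system for (t, s). Determinant = 12 ≠ 0, so a unique intersection of the containing lines exists. Solution: t = 1/2, s = 1/6 — both in [0, 1], so the segments cross. Intersection point: (1/2, 5/2).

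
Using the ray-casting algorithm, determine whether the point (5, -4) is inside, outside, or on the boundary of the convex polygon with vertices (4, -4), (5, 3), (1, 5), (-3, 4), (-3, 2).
The point (5, -4) lies strictly outside the polygon

Cast a horizontal ray to the right from the query point and count how many polygon edges it crosses (each edge strictly once or zero times, handled with the usual half-open convention). 
Parity of crossings → even ⇒ outside.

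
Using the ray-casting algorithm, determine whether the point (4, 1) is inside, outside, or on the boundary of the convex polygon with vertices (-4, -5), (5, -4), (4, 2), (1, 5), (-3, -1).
The point (4, 1) lies strictly inside the polygon

Cast a horizontal ray to the right from the query point and count how many polygon edges it crosses (each edge strictly once or zero times, handled with the usual half-open convention). 
Parity of crossings → odd ⇒ inside.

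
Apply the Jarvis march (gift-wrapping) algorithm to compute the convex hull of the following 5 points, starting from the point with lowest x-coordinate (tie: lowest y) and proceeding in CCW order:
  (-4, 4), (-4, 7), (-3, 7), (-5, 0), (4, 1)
Hull (CCW) = [(-5, 0), (4, 1), (-3, 7), (-4, 7)]

Jarvis march: at each step, from the current hull vertex p, select the next vertex q as the point such that every other point lies strictly to the left of (or on) the directed line p → q. (Equivalently: for every other point r, the cross product (q − p) × (r − p) ≥ 0.)
Starting point (lowest x, tie lowest y): (-5, 0). Wrap until returning to start. Resulting hull: (-5, 0), (4, 1), (-3, 7), (-4, 7).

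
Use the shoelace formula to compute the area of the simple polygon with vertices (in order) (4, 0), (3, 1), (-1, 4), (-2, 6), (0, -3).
Area = 37/2

Shoelace formula: Area = (1/2) |Σ_i (x_i · y_{i+1} − x_{i+1} · y_i)| (indices mod n). Compute each cross term:
  (4)(1) − (3)(0) = 4
  (3)(4) − (-1)(1) = 13
  (-1)(6) − (-2)(4) = 2
  (-2)(-3) − (0)(6) = 6
  (0)(0) − (4)(-3) = 12
Sum = 37, so (signed) Area = 37/2 = 37/2, |Area| = 37/2.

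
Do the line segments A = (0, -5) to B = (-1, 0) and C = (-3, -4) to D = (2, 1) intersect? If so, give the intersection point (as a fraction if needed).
Yes; intersection at (-2/3, -5/3) (t = 2/3 on AB, s = 7/15 on CD)

Parametrize AB as A + t(B − A) = (0 + -1 t, -5 + 5 t) and CD as C + s(D − C) = (-3 + 5 s, -4 + 5 s). Solve the linear system for (t, s). Determinant = 30 ≠ 0, so a unique intersection of the containing lines exists. Solution: t = 2/3, s = 7/15 — both in [0, 1], so the segments cross. Intersection point: (-2/3, -5/3).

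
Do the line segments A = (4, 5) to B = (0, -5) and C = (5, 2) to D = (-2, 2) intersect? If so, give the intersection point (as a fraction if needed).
Yes; intersection at (14/5, 2) (t = 3/10 on AB, s = 11/35 on CD)

Parametrize AB as A + t(B − A) = (4 + -4 t, 5 + -10 t) and CD as C + s(D − C) = (5 + -7 s, 2 + 0 s). Solve the linear system for (t, s). Determinant = 70 ≠ 0, so a unique intersection of the containing lines exists. Solution: t = 3/10, s = 11/35 — both in [0, 1], so the segments cross. Intersection point: (14/5, 2).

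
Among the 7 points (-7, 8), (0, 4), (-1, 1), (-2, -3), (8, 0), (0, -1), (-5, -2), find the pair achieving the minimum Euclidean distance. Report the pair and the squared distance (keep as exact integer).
Pair = ((-1, 1), (0, -1)); squared distance = 5

Compute all C(7, 2) = 21 pairwise squared distances (x_i − x_j)² + (y_i − y_j)². The minimum is 5, attained by the pair ((-1, 1), (0, -1)).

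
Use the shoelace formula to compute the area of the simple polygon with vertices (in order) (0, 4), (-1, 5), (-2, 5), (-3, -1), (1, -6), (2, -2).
Area = 63/2

Shoelace formula: Area = (1/2) |Σ_i (x_i · y_{i+1} − x_{i+1} · y_i)| (indices mod n). Compute each cross term:
  (0)(5) − (-1)(4) = 4
  (-1)(5) − (-2)(5) = 5
  (-2)(-1) − (-3)(5) = 17
  (-3)(-6) − (1)(-1) = 19
  (1)(-2) − (2)(-6) = 10
  (2)(4) − (0)(-2) = 8
Sum = 63, so (signed) Area = 63/2 = 63/2, |Area| = 63/2.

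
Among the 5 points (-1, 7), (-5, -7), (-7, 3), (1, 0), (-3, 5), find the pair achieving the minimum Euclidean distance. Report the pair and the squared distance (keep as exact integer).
Pair = ((-1, 7), (-3, 5)); squared distance = 8

Compute all C(5, 2) = 10 pairwise squared distances (x_i − x_j)² + (y_i − y_j)². The minimum is 8, attained by the pair ((-1, 7), (-3, 5)).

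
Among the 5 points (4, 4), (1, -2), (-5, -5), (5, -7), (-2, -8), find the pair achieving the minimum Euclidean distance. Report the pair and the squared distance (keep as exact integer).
Pair = ((-5, -5), (-2, -8)); squared distance = 18

Compute all C(5, 2) = 10 pairwise squared distances (x_i − x_j)² + (y_i − y_j)². The minimum is 18, attained by the pair ((-5, -5), (-2, -8)).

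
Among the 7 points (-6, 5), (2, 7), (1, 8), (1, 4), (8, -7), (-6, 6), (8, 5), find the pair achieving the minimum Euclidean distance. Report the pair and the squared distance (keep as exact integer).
Pair = ((-6, 5), (-6, 6)); squared distance = 1

Compute all C(7, 2) = 21 pairwise squared distances (x_i − x_j)² + (y_i − y_j)². The minimum is 1, attained by the pair ((-6, 5), (-6, 6)).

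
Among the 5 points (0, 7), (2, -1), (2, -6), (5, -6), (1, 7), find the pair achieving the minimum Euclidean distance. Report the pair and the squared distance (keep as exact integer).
Pair = ((0, 7), (1, 7)); squared distance = 1

Compute all C(5, 2) = 10 pairwise squared distances (x_i − x_j)² + (y_i − y_j)². The minimum is 1, attained by the pair ((0, 7), (1, 7)).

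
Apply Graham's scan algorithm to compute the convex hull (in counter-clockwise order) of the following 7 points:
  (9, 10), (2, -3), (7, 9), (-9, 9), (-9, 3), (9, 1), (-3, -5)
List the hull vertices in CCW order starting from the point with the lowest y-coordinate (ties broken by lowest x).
Hull (CCW) = [(-3, -5), (2, -3), (9, 1), (9, 10), (-9, 9), (-9, 3)]

Graham scan procedure:
  1. Find the pivot p₀ = point with lowest y (tie → lowest x): (-3, -5).
  2. Sort the remaining points by polar angle around p₀.
  3. Walk through sorted points, maintaining a stack; pop the top while the last three entries make a non-left turn (cross product ≤ 0).
  4. Final stack is the convex hull in CCW order: (-3, -5), (2, -3), (9, 1), (9, 10), (-9, 9), (-9, 3).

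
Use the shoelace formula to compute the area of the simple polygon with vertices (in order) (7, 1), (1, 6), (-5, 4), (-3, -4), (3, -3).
Area = 76

Shoelace formula: Area = (1/2) |Σ_i (x_i · y_{i+1} − x_{i+1} · y_i)| (indices mod n). Compute each cross term:
  (7)(6) − (1)(1) = 41
  (1)(4) − (-5)(6) = 34
  (-5)(-4) − (-3)(4) = 32
  (-3)(-3) − (3)(-4) = 21
  (3)(1) − (7)(-3) = 24
Sum = 152, so (signed) Area = 152/2 = 76, |Area| = 76.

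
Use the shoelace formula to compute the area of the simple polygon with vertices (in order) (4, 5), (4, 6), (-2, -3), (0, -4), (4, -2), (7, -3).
Area = 77/2

Shoelace formula: Area = (1/2) |Σ_i (x_i · y_{i+1} − x_{i+1} · y_i)| (indices mod n). Compute each cross term:
  (4)(6) − (4)(5) = 4
  (4)(-3) − (-2)(6) = 0
  (-2)(-4) − (0)(-3) = 8
  (0)(-2) − (4)(-4) = 16
  (4)(-3) − (7)(-2) = 2
  (7)(5) − (4)(-3) = 47
Sum = 77, so (signed) Area = 77/2 = 77/2, |Area| = 77/2.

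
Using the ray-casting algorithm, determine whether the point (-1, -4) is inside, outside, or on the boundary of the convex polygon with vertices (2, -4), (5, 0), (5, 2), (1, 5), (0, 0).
The point (-1, -4) lies strictly outside the polygon

Cast a horizontal ray to the right from the query point and count how many polygon edges it crosses (each edge strictly once or zero times, handled with the usual half-open convention). 
Parity of crossings → even ⇒ outside.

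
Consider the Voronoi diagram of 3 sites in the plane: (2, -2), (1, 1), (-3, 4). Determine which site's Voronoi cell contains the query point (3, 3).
Nearest site = (1, 1)

The Voronoi cell of site s contains exactly those query points closer to s than to any other site. Compute squared distances from q = (3, 3) to each site:
  (1 − 3)² + (1 − 3)² = 8
  (2 − 3)² + (-2 − 3)² = 26
  (-3 − 3)² + (4 − 3)² = 37
Minimum is attained by (1, 1), so q lies in its Voronoi cell.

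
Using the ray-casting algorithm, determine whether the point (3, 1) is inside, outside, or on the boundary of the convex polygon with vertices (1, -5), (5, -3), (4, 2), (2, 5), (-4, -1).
The point (3, 1) lies strictly inside the polygon

Cast a horizontal ray to the right from the query point and count how many polygon edges it crosses (each edge strictly once or zero times, handled with the usual half-open convention). 
Parity of crossings → odd ⇒ inside.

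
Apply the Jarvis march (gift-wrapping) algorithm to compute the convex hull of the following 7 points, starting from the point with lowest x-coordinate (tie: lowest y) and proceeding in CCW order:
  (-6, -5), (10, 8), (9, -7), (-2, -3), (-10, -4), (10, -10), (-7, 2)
Hull (CCW) = [(-10, -4), (10, -10), (10, 8), (-7, 2)]

Jarvis march: at each step, from the current hull vertex p, select the next vertex q as the point such that every other point lies strictly to the left of (or on) the directed line p → q. (Equivalently: for every other point r, the cross product (q − p) × (r − p) ≥ 0.)
Starting point (lowest x, tie lowest y): (-10, -4). Wrap until returning to start. Resulting hull: (-10, -4), (10, -10), (10, 8), (-7, 2).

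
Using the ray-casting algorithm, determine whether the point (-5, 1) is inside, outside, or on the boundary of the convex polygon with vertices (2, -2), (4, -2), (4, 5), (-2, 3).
The point (-5, 1) lies strictly outside the polygon

Cast a horizontal ray to the right from the query point and count how many polygon edges it crosses (each edge strictly once or zero times, handled with the usual half-open convention). 
Parity of crossings → even ⇒ outside.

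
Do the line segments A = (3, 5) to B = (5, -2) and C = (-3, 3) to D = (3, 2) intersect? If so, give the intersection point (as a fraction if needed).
No (intersection of containing lines falls outside at least one segment)

Parametrize and solve: t = 9/20, s = 23/20. At least one of these is outside [0, 1], so the segments do not intersect.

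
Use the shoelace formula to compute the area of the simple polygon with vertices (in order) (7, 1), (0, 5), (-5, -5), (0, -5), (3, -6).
Area = 145/2

Shoelace formula: Area = (1/2) |Σ_i (x_i · y_{i+1} − x_{i+1} · y_i)| (indices mod n). Compute each cross term:
  (7)(5) − (0)(1) = 35
  (0)(-5) − (-5)(5) = 25
  (-5)(-5) − (0)(-5) = 25
  (0)(-6) − (3)(-5) = 15
  (3)(1) − (7)(-6) = 45
Sum = 145, so (signed) Area = 145/2 = 145/2, |Area| = 145/2.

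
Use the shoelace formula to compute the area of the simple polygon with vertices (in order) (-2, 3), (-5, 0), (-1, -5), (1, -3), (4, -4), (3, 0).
Area = 77/2

Shoelace formula: Area = (1/2) |Σ_i (x_i · y_{i+1} − x_{i+1} · y_i)| (indices mod n). Compute each cross term:
  (-2)(0) − (-5)(3) = 15
  (-5)(-5) − (-1)(0) = 25
  (-1)(-3) − (1)(-5) = 8
  (1)(-4) − (4)(-3) = 8
  (4)(0) − (3)(-4) = 12
  (3)(3) − (-2)(0) = 9
Sum = 77, so (signed) Area = 77/2 = 77/2, |Area| = 77/2.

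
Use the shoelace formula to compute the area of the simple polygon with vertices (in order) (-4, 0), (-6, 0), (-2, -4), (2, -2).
Area = 14

Shoelace formula: Area = (1/2) |Σ_i (x_i · y_{i+1} − x_{i+1} · y_i)| (indices mod n). Compute each cross term:
  (-4)(0) − (-6)(0) = 0
  (-6)(-4) − (-2)(0) = 24
  (-2)(-2) − (2)(-4) = 12
  (2)(0) − (-4)(-2) = -8
Sum = 28, so (signed) Area = 28/2 = 14, |Area| = 14.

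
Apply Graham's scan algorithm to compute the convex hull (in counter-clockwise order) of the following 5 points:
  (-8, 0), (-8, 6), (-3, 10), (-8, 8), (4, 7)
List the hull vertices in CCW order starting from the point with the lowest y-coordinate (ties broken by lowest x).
Hull (CCW) = [(-8, 0), (4, 7), (-3, 10), (-8, 8)]

Graham scan procedure:
  1. Find the pivot p₀ = point with lowest y (tie → lowest x): (-8, 0).
  2. Sort the remaining points by polar angle around p₀.
  3. Walk through sorted points, maintaining a stack; pop the top while the last three entries make a non-left turn (cross product ≤ 0).
  4. Final stack is the convex hull in CCW order: (-8, 0), (4, 7), (-3, 10), (-8, 8).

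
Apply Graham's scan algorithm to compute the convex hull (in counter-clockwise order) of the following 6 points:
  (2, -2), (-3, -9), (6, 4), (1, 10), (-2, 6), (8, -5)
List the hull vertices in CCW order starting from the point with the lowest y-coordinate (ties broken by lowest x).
Hull (CCW) = [(-3, -9), (8, -5), (6, 4), (1, 10), (-2, 6)]

Graham scan procedure:
  1. Find the pivot p₀ = point with lowest y (tie → lowest x): (-3, -9).
  2. Sort the remaining points by polar angle around p₀.
  3. Walk through sorted points, maintaining a stack; pop the top while the last three entries make a non-left turn (cross product ≤ 0).
  4. Final stack is the convex hull in CCW order: (-3, -9), (8, -5), (6, 4), (1, 10), (-2, 6).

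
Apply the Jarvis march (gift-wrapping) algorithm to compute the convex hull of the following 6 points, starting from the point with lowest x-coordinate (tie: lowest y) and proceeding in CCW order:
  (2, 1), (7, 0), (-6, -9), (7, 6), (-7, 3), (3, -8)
Hull (CCW) = [(-7, 3), (-6, -9), (3, -8), (7, 0), (7, 6)]

Jarvis march: at each step, from the current hull vertex p, select the next vertex q as the point such that every other point lies strictly to the left of (or on) the directed line p → q. (Equivalently: for every other point r, the cross product (q − p) × (r − p) ≥ 0.)
Starting point (lowest x, tie lowest y): (-7, 3). Wrap until returning to start. Resulting hull: (-7, 3), (-6, -9), (3, -8), (7, 0), (7, 6).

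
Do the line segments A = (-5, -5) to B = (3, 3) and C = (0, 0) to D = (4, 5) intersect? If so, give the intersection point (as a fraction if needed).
Yes; intersection at (0, 0) (t = 5/8 on AB, s = 0 on CD)

Parametrize AB as A + t(B − A) = (-5 + 8 t, -5 + 8 t) and CD as C + s(D − C) = (0 + 4 s, 0 + 5 s). Solve the linear system for (t, s). Determinant = -8 ≠ 0, so a unique intersection of the containing lines exists. Solution: t = 5/8, s = 0 — both in [0, 1], so the segments cross. Intersection point: (0, 0).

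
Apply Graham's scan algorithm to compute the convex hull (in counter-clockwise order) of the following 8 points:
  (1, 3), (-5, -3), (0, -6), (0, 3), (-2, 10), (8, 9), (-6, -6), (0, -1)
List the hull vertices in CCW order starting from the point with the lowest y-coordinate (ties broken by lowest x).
Hull (CCW) = [(-6, -6), (0, -6), (8, 9), (-2, 10)]

Graham scan procedure:
  1. Find the pivot p₀ = point with lowest y (tie → lowest x): (-6, -6).
  2. Sort the remaining points by polar angle around p₀.
  3. Walk through sorted points, maintaining a stack; pop the top while the last three entries make a non-left turn (cross product ≤ 0).
  4. Final stack is the convex hull in CCW order: (-6, -6), (0, -6), (8, 9), (-2, 10).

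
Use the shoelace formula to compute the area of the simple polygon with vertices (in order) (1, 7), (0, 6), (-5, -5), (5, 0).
Area = 48

Shoelace formula: Area = (1/2) |Σ_i (x_i · y_{i+1} − x_{i+1} · y_i)| (indices mod n). Compute each cross term:
  (1)(6) − (0)(7) = 6
  (0)(-5) − (-5)(6) = 30
  (-5)(0) − (5)(-5) = 25
  (5)(7) − (1)(0) = 35
Sum = 96, so (signed) Area = 96/2 = 48, |Area| = 48.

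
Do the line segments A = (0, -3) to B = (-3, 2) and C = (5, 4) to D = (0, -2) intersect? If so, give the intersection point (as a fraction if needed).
No (intersection of containing lines falls outside at least one segment)

Parametrize and solve: t = 5/43, s = 46/43. At least one of these is outside [0, 1], so the segments do not intersect.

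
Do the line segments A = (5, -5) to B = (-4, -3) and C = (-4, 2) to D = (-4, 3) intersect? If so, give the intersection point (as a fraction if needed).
No (intersection of containing lines falls outside at least one segment)

Parametrize and solve: t = 1, s = -5. At least one of these is outside [0, 1], so the segments do not intersect.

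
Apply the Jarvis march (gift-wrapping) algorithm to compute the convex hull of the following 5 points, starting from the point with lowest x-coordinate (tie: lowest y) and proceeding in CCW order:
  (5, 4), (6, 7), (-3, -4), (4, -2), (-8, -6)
Hull (CCW) = [(-8, -6), (4, -2), (6, 7)]

Jarvis march: at each step, from the current hull vertex p, select the next vertex q as the point such that every other point lies strictly to the left of (or on) the directed line p → q. (Equivalently: for every other point r, the cross product (q − p) × (r − p) ≥ 0.)
Starting point (lowest x, tie lowest y): (-8, -6). Wrap until returning to start. Resulting hull: (-8, -6), (4, -2), (6, 7).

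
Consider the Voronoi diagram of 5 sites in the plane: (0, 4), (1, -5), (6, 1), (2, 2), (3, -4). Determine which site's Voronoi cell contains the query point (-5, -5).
Nearest site = (1, -5)

The Voronoi cell of site s contains exactly those query points closer to s than to any other site. Compute squared distances from q = (-5, -5) to each site:
  (1 − -5)² + (-5 − -5)² = 36
  (3 − -5)² + (-4 − -5)² = 65
  (2 − -5)² + (2 − -5)² = 98
  (0 − -5)² + (4 − -5)² = 106
  (6 − -5)² + (1 − -5)² = 157
Minimum is attained by (1, -5), so q lies in its Voronoi cell.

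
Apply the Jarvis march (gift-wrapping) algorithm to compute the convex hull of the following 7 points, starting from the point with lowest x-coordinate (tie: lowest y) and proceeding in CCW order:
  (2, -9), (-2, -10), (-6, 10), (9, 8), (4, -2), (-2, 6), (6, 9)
Hull (CCW) = [(-6, 10), (-2, -10), (2, -9), (9, 8), (6, 9)]

Jarvis march: at each step, from the current hull vertex p, select the next vertex q as the point such that every other point lies strictly to the left of (or on) the directed line p → q. (Equivalently: for every other point r, the cross product (q − p) × (r − p) ≥ 0.)
Starting point (lowest x, tie lowest y): (-6, 10). Wrap until returning to start. Resulting hull: (-6, 10), (-2, -10), (2, -9), (9, 8), (6, 9).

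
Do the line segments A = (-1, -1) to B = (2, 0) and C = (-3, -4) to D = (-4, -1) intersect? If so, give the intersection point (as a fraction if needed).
No (intersection of containing lines falls outside at least one segment)

Parametrize and solve: t = -9/10, s = 7/10. At least one of these is outside [0, 1], so the segments do not intersect.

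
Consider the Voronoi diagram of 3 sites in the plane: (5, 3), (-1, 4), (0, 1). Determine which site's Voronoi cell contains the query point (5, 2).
Nearest site = (5, 3)

The Voronoi cell of site s contains exactly those query points closer to s than to any other site. Compute squared distances from q = (5, 2) to each site:
  (5 − 5)² + (3 − 2)² = 1
  (0 − 5)² + (1 − 2)² = 26
  (-1 − 5)² + (4 − 2)² = 40
Minimum is attained by (5, 3), so q lies in its Voronoi cell.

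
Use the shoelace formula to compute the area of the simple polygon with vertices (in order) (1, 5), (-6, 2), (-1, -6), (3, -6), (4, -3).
Area = 66

Shoelace formula: Area = (1/2) |Σ_i (x_i · y_{i+1} − x_{i+1} · y_i)| (indices mod n). Compute each cross term:
  (1)(2) − (-6)(5) = 32
  (-6)(-6) − (-1)(2) = 38
  (-1)(-6) − (3)(-6) = 24
  (3)(-3) − (4)(-6) = 15
  (4)(5) − (1)(-3) = 23
Sum = 132, so (signed) Area = 132/2 = 66, |Area| = 66.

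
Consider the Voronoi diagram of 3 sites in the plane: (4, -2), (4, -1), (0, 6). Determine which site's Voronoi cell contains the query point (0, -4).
Nearest site = (4, -2)

The Voronoi cell of site s contains exactly those query points closer to s than to any other site. Compute squared distances from q = (0, -4) to each site:
  (4 − 0)² + (-2 − -4)² = 20
  (4 − 0)² + (-1 − -4)² = 25
  (0 − 0)² + (6 − -4)² = 100
Minimum is attained by (4, -2), so q lies in its Voronoi cell.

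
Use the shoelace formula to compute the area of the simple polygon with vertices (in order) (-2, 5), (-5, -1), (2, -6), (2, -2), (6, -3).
Area = 97/2

Shoelace formula: Area = (1/2) |Σ_i (x_i · y_{i+1} − x_{i+1} · y_i)| (indices mod n). Compute each cross term:
  (-2)(-1) − (-5)(5) = 27
  (-5)(-6) − (2)(-1) = 32
  (2)(-2) − (2)(-6) = 8
  (2)(-3) − (6)(-2) = 6
  (6)(5) − (-2)(-3) = 24
Sum = 97, so (signed) Area = 97/2 = 97/2, |Area| = 97/2.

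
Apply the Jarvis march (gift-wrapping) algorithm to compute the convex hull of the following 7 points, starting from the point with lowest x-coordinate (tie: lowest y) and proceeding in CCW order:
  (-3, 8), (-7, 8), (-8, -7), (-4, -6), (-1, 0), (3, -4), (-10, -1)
Hull (CCW) = [(-10, -1), (-8, -7), (-4, -6), (3, -4), (-3, 8), (-7, 8)]

Jarvis march: at each step, from the current hull vertex p, select the next vertex q as the point such that every other point lies strictly to the left of (or on) the directed line p → q. (Equivalently: for every other point r, the cross product (q − p) × (r − p) ≥ 0.)
Starting point (lowest x, tie lowest y): (-10, -1). Wrap until returning to start. Resulting hull: (-10, -1), (-8, -7), (-4, -6), (3, -4), (-3, 8), (-7, 8).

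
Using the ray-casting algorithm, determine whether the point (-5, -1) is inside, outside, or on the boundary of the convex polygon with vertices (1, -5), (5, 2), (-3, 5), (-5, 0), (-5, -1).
The point (-5, -1) lies on the polygon boundary

Boundary check: the query satisfies the collinearity and bounding-box conditions for some polygon edge, so it lies exactly on the boundary.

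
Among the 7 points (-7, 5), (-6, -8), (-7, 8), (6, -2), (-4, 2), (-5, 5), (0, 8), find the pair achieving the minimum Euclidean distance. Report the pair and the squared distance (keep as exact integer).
Pair = ((-7, 5), (-5, 5)); squared distance = 4

Compute all C(7, 2) = 21 pairwise squared distances (x_i − x_j)² + (y_i − y_j)². The minimum is 4, attained by the pair ((-7, 5), (-5, 5)).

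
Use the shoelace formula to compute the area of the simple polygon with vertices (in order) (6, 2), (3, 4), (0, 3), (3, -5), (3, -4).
Area = 51/2

Shoelace formula: Area = (1/2) |Σ_i (x_i · y_{i+1} − x_{i+1} · y_i)| (indices mod n). Compute each cross term:
  (6)(4) − (3)(2) = 18
  (3)(3) − (0)(4) = 9
  (0)(-5) − (3)(3) = -9
  (3)(-4) − (3)(-5) = 3
  (3)(2) − (6)(-4) = 30
Sum = 51, so (signed) Area = 51/2 = 51/2, |Area| = 51/2.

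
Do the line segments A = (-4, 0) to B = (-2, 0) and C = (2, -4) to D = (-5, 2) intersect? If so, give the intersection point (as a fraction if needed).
Yes; intersection at (-8/3, 0) (t = 2/3 on AB, s = 2/3 on CD)

Parametrize AB as A + t(B − A) = (-4 + 2 t, 0 + 0 t) and CD as C + s(D − C) = (2 + -7 s, -4 + 6 s). Solve the linear system for (t, s). Determinant = -12 ≠ 0, so a unique intersection of the containing lines exists. Solution: t = 2/3, s = 2/3 — both in [0, 1], so the segments cross. Intersection point: (-8/3, 0).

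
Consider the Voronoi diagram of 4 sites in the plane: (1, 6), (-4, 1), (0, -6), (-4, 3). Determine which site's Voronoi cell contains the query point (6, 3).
Nearest site = (1, 6)

The Voronoi cell of site s contains exactly those query points closer to s than to any other site. Compute squared distances from q = (6, 3) to each site:
  (1 − 6)² + (6 − 3)² = 34
  (-4 − 6)² + (3 − 3)² = 100
  (-4 − 6)² + (1 − 3)² = 104
  (0 − 6)² + (-6 − 3)² = 117
Minimum is attained by (1, 6), so q lies in its Voronoi cell.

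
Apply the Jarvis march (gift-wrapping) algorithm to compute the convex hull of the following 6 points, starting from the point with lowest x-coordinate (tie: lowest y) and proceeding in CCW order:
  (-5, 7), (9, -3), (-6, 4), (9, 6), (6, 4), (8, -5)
Hull (CCW) = [(-6, 4), (8, -5), (9, -3), (9, 6), (-5, 7)]

Jarvis march: at each step, from the current hull vertex p, select the next vertex q as the point such that every other point lies strictly to the left of (or on) the directed line p → q. (Equivalently: for every other point r, the cross product (q − p) × (r − p) ≥ 0.)
Starting point (lowest x, tie lowest y): (-6, 4). Wrap until returning to start. Resulting hull: (-6, 4), (8, -5), (9, -3), (9, 6), (-5, 7).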